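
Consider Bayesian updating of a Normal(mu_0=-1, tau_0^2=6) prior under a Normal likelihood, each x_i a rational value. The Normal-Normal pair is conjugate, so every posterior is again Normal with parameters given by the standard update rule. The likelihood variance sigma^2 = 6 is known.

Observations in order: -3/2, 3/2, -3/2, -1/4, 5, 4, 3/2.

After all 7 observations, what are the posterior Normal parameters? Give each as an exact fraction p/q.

obs 1: x=-3/2 → posterior Normal(-5/4, 3)
obs 2: x=3/2 → posterior Normal(-1/3, 2)
obs 3: x=-3/2 → posterior Normal(-5/8, 3/2)
obs 4: x=-1/4 → posterior Normal(-11/20, 6/5)
obs 5: x=5 → posterior Normal(3/8, 1)
obs 6: x=4 → posterior Normal(25/28, 6/7)
obs 7: x=3/2 → posterior Normal(31/32, 3/4)

mu_0=31/32, tau_0^2=3/4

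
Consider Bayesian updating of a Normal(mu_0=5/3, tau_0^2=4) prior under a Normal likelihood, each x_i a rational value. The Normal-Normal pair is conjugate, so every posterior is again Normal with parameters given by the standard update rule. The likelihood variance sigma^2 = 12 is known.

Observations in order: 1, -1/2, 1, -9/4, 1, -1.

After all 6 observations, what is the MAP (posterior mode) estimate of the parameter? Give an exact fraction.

17/36

obs 1: x=1 → posterior Normal(3/2, 3)
obs 2: x=-1/2 → posterior Normal(11/10, 12/5)
obs 3: x=1 → posterior Normal(13/12, 2)
obs 4: x=-9/4 → posterior Normal(17/28, 12/7)
obs 5: x=1 → posterior Normal(21/32, 3/2)
obs 6: x=-1 → posterior Normal(17/36, 4/3)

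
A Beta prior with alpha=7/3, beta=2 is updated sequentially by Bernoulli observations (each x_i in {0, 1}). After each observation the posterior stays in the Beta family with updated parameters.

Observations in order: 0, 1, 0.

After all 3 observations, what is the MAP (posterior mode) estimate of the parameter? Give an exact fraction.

obs 1: x=0 → posterior Beta(7/3, 3)
obs 2: x=1 → posterior Beta(10/3, 3)
obs 3: x=0 → posterior Beta(10/3, 4)

7/16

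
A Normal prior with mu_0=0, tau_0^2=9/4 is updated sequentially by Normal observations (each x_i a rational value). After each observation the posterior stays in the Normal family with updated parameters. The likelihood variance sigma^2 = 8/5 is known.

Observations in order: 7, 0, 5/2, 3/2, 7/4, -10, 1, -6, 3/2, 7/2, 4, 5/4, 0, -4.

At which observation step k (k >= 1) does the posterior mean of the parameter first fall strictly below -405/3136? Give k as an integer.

k = 8

obs 1: x=7 → posterior Normal(45/11, 72/77)
obs 2: x=0 → posterior Normal(315/122, 36/61)
obs 3: x=5/2 → posterior Normal(855/334, 72/167)
obs 4: x=3/2 → posterior Normal(495/212, 18/53)
obs 5: x=7/4 → posterior Normal(2295/1028, 72/257)
obs 6: x=-10 → posterior Normal(495/1208, 36/151)
obs 7: x=1 → posterior Normal(675/1388, 72/347)
obs 8: x=-6 → posterior Normal(-405/1568, 9/49)
obs 9: x=3/2 → posterior Normal(-135/1748, 72/437)
obs 10: x=7/2 → posterior Normal(495/1928, 36/241)
obs 11: x=4 → posterior Normal(1215/2108, 72/527)
obs 12: x=5/4 → posterior Normal(90/143, 18/143)
obs 13: x=0 → posterior Normal(360/617, 72/617)
obs 14: x=-4 → posterior Normal(90/331, 36/331)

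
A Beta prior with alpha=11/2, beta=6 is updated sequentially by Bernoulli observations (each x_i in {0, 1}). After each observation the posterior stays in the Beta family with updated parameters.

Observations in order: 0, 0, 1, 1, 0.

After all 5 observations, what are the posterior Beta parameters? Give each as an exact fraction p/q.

obs 1: x=0 → posterior Beta(11/2, 7)
obs 2: x=0 → posterior Beta(11/2, 8)
obs 3: x=1 → posterior Beta(13/2, 8)
obs 4: x=1 → posterior Beta(15/2, 8)
obs 5: x=0 → posterior Beta(15/2, 9)

alpha=15/2, beta=9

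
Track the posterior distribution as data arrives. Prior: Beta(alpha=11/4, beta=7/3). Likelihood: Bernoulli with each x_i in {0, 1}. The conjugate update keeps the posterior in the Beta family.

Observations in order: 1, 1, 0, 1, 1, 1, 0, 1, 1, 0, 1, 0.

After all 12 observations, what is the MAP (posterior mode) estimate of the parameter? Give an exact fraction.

obs 1: x=1 → posterior Beta(15/4, 7/3)
obs 2: x=1 → posterior Beta(19/4, 7/3)
obs 3: x=0 → posterior Beta(19/4, 10/3)
obs 4: x=1 → posterior Beta(23/4, 10/3)
obs 5: x=1 → posterior Beta(27/4, 10/3)
obs 6: x=1 → posterior Beta(31/4, 10/3)
obs 7: x=0 → posterior Beta(31/4, 13/3)
obs 8: x=1 → posterior Beta(35/4, 13/3)
obs 9: x=1 → posterior Beta(39/4, 13/3)
obs 10: x=0 → posterior Beta(39/4, 16/3)
obs 11: x=1 → posterior Beta(43/4, 16/3)
obs 12: x=0 → posterior Beta(43/4, 19/3)

117/181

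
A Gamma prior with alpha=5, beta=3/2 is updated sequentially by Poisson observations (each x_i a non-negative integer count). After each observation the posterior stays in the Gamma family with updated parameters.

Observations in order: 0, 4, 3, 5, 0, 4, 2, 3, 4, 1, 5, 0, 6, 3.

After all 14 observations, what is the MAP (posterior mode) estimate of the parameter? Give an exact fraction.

obs 1: x=0 → posterior Gamma(5, 5/2)
obs 2: x=4 → posterior Gamma(9, 7/2)
obs 3: x=3 → posterior Gamma(12, 9/2)
obs 4: x=5 → posterior Gamma(17, 11/2)
obs 5: x=0 → posterior Gamma(17, 13/2)
obs 6: x=4 → posterior Gamma(21, 15/2)
obs 7: x=2 → posterior Gamma(23, 17/2)
obs 8: x=3 → posterior Gamma(26, 19/2)
obs 9: x=4 → posterior Gamma(30, 21/2)
obs 10: x=1 → posterior Gamma(31, 23/2)
obs 11: x=5 → posterior Gamma(36, 25/2)
obs 12: x=0 → posterior Gamma(36, 27/2)
obs 13: x=6 → posterior Gamma(42, 29/2)
obs 14: x=3 → posterior Gamma(45, 31/2)

88/31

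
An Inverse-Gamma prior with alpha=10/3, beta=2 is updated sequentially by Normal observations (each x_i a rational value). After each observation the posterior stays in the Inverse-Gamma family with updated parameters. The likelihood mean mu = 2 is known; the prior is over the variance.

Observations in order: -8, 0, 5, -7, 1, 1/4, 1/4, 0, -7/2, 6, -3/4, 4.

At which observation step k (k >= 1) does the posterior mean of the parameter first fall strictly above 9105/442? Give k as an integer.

obs 1: x=-8 → posterior Inverse-Gamma(23/6, 52)
obs 2: x=0 → posterior Inverse-Gamma(13/3, 54)
obs 3: x=5 → posterior Inverse-Gamma(29/6, 117/2)
obs 4: x=-7 → posterior Inverse-Gamma(16/3, 99)
obs 5: x=1 → posterior Inverse-Gamma(35/6, 199/2)
obs 6: x=1/4 → posterior Inverse-Gamma(19/3, 3233/32)
obs 7: x=1/4 → posterior Inverse-Gamma(41/6, 1641/16)
obs 8: x=0 → posterior Inverse-Gamma(22/3, 1673/16)
obs 9: x=-7/2 → posterior Inverse-Gamma(47/6, 1915/16)
obs 10: x=6 → posterior Inverse-Gamma(25/3, 2043/16)
obs 11: x=-3/4 → posterior Inverse-Gamma(53/6, 4207/32)
obs 12: x=4 → posterior Inverse-Gamma(28/3, 4271/32)

k = 4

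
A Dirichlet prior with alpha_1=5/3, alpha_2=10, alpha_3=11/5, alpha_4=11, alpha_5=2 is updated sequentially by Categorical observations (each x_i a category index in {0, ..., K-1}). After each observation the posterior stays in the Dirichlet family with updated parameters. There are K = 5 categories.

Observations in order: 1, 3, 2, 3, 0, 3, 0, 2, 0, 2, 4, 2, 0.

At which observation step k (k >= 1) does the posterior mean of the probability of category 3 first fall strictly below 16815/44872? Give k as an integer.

k = 11

obs 1: x=1 → posterior Dirichlet(5/3, 11, 11/5, 11, 2)
obs 2: x=3 → posterior Dirichlet(5/3, 11, 11/5, 12, 2)
obs 3: x=2 → posterior Dirichlet(5/3, 11, 16/5, 12, 2)
obs 4: x=3 → posterior Dirichlet(5/3, 11, 16/5, 13, 2)
obs 5: x=0 → posterior Dirichlet(8/3, 11, 16/5, 13, 2)
obs 6: x=3 → posterior Dirichlet(8/3, 11, 16/5, 14, 2)
obs 7: x=0 → posterior Dirichlet(11/3, 11, 16/5, 14, 2)
obs 8: x=2 → posterior Dirichlet(11/3, 11, 21/5, 14, 2)
obs 9: x=0 → posterior Dirichlet(14/3, 11, 21/5, 14, 2)
obs 10: x=2 → posterior Dirichlet(14/3, 11, 26/5, 14, 2)
obs 11: x=4 → posterior Dirichlet(14/3, 11, 26/5, 14, 3)
obs 12: x=2 → posterior Dirichlet(14/3, 11, 31/5, 14, 3)
obs 13: x=0 → posterior Dirichlet(17/3, 11, 31/5, 14, 3)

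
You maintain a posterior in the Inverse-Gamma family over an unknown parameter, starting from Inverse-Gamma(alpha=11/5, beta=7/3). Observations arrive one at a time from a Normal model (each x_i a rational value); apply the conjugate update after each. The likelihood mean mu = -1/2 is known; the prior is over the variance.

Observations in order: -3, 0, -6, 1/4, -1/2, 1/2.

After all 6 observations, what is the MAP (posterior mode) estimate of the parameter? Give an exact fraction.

10315/2976

obs 1: x=-3 → posterior Inverse-Gamma(27/10, 131/24)
obs 2: x=0 → posterior Inverse-Gamma(16/5, 67/12)
obs 3: x=-6 → posterior Inverse-Gamma(37/10, 497/24)
obs 4: x=1/4 → posterior Inverse-Gamma(21/5, 2015/96)
obs 5: x=-1/2 → posterior Inverse-Gamma(47/10, 2015/96)
obs 6: x=1/2 → posterior Inverse-Gamma(26/5, 2063/96)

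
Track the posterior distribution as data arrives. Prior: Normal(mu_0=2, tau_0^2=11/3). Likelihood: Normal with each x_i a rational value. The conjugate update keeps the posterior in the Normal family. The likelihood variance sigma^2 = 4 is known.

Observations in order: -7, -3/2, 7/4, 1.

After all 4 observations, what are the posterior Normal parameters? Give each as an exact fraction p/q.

mu_0=-157/224, tau_0^2=11/14

obs 1: x=-7 → posterior Normal(-53/23, 44/23)
obs 2: x=-3/2 → posterior Normal(-139/68, 22/17)
obs 3: x=7/4 → posterior Normal(-67/60, 44/45)
obs 4: x=1 → posterior Normal(-157/224, 11/14)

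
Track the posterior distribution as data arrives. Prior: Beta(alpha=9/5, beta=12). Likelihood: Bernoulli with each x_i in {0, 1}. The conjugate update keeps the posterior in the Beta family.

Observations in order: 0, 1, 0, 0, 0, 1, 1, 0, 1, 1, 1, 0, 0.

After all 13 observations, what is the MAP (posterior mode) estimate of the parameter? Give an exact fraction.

17/62

obs 1: x=0 → posterior Beta(9/5, 13)
obs 2: x=1 → posterior Beta(14/5, 13)
obs 3: x=0 → posterior Beta(14/5, 14)
obs 4: x=0 → posterior Beta(14/5, 15)
obs 5: x=0 → posterior Beta(14/5, 16)
obs 6: x=1 → posterior Beta(19/5, 16)
obs 7: x=1 → posterior Beta(24/5, 16)
obs 8: x=0 → posterior Beta(24/5, 17)
obs 9: x=1 → posterior Beta(29/5, 17)
obs 10: x=1 → posterior Beta(34/5, 17)
obs 11: x=1 → posterior Beta(39/5, 17)
obs 12: x=0 → posterior Beta(39/5, 18)
obs 13: x=0 → posterior Beta(39/5, 19)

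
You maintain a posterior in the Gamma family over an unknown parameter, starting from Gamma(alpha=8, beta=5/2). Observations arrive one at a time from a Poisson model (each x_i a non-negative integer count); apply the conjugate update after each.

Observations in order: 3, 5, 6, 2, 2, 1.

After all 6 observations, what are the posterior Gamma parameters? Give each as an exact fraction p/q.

obs 1: x=3 → posterior Gamma(11, 7/2)
obs 2: x=5 → posterior Gamma(16, 9/2)
obs 3: x=6 → posterior Gamma(22, 11/2)
obs 4: x=2 → posterior Gamma(24, 13/2)
obs 5: x=2 → posterior Gamma(26, 15/2)
obs 6: x=1 → posterior Gamma(27, 17/2)

alpha=27, beta=17/2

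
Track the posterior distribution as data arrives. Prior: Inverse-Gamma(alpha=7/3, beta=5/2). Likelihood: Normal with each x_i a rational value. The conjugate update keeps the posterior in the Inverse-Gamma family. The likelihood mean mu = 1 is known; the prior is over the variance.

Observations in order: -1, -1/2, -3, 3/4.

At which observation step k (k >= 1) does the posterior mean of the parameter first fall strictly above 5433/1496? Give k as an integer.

k = 3

obs 1: x=-1 → posterior Inverse-Gamma(17/6, 9/2)
obs 2: x=-1/2 → posterior Inverse-Gamma(10/3, 45/8)
obs 3: x=-3 → posterior Inverse-Gamma(23/6, 109/8)
obs 4: x=3/4 → posterior Inverse-Gamma(13/3, 437/32)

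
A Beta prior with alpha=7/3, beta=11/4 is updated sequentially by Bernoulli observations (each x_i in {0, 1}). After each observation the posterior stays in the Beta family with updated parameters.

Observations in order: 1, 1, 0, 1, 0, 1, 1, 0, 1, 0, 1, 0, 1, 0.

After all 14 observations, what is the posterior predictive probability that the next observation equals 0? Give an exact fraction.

obs 1: x=1 → posterior Beta(10/3, 11/4)
obs 2: x=1 → posterior Beta(13/3, 11/4)
obs 3: x=0 → posterior Beta(13/3, 15/4)
obs 4: x=1 → posterior Beta(16/3, 15/4)
obs 5: x=0 → posterior Beta(16/3, 19/4)
obs 6: x=1 → posterior Beta(19/3, 19/4)
obs 7: x=1 → posterior Beta(22/3, 19/4)
obs 8: x=0 → posterior Beta(22/3, 23/4)
obs 9: x=1 → posterior Beta(25/3, 23/4)
obs 10: x=0 → posterior Beta(25/3, 27/4)
obs 11: x=1 → posterior Beta(28/3, 27/4)
obs 12: x=0 → posterior Beta(28/3, 31/4)
obs 13: x=1 → posterior Beta(31/3, 31/4)
obs 14: x=0 → posterior Beta(31/3, 35/4)

105/229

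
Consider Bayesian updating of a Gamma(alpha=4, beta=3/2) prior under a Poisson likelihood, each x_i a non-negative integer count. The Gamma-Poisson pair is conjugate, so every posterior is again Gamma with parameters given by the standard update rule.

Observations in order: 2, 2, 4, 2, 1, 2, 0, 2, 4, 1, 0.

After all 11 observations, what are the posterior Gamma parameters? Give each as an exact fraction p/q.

obs 1: x=2 → posterior Gamma(6, 5/2)
obs 2: x=2 → posterior Gamma(8, 7/2)
obs 3: x=4 → posterior Gamma(12, 9/2)
obs 4: x=2 → posterior Gamma(14, 11/2)
obs 5: x=1 → posterior Gamma(15, 13/2)
obs 6: x=2 → posterior Gamma(17, 15/2)
obs 7: x=0 → posterior Gamma(17, 17/2)
obs 8: x=2 → posterior Gamma(19, 19/2)
obs 9: x=4 → posterior Gamma(23, 21/2)
obs 10: x=1 → posterior Gamma(24, 23/2)
obs 11: x=0 → posterior Gamma(24, 25/2)

alpha=24, beta=25/2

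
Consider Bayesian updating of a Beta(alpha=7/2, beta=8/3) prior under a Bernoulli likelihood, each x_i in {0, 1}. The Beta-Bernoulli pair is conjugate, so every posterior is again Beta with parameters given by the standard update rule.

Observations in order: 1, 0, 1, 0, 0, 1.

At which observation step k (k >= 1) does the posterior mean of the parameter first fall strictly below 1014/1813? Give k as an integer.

obs 1: x=1 → posterior Beta(9/2, 8/3)
obs 2: x=0 → posterior Beta(9/2, 11/3)
obs 3: x=1 → posterior Beta(11/2, 11/3)
obs 4: x=0 → posterior Beta(11/2, 14/3)
obs 5: x=0 → posterior Beta(11/2, 17/3)
obs 6: x=1 → posterior Beta(13/2, 17/3)

k = 2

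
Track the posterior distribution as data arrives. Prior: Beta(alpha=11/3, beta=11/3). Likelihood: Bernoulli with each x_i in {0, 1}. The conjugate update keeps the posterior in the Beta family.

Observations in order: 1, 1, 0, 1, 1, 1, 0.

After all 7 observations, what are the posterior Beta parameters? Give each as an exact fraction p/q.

obs 1: x=1 → posterior Beta(14/3, 11/3)
obs 2: x=1 → posterior Beta(17/3, 11/3)
obs 3: x=0 → posterior Beta(17/3, 14/3)
obs 4: x=1 → posterior Beta(20/3, 14/3)
obs 5: x=1 → posterior Beta(23/3, 14/3)
obs 6: x=1 → posterior Beta(26/3, 14/3)
obs 7: x=0 → posterior Beta(26/3, 17/3)

alpha=26/3, beta=17/3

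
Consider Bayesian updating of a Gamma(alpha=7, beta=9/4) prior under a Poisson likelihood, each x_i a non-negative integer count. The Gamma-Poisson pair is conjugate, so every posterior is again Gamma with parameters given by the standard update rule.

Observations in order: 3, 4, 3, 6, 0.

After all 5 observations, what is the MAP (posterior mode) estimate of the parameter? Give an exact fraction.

obs 1: x=3 → posterior Gamma(10, 13/4)
obs 2: x=4 → posterior Gamma(14, 17/4)
obs 3: x=3 → posterior Gamma(17, 21/4)
obs 4: x=6 → posterior Gamma(23, 25/4)
obs 5: x=0 → posterior Gamma(23, 29/4)

88/29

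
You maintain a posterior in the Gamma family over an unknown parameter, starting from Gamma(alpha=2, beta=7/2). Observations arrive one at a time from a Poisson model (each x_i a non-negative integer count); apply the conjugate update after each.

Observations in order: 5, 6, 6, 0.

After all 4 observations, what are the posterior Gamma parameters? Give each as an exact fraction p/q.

alpha=19, beta=15/2

obs 1: x=5 → posterior Gamma(7, 9/2)
obs 2: x=6 → posterior Gamma(13, 11/2)
obs 3: x=6 → posterior Gamma(19, 13/2)
obs 4: x=0 → posterior Gamma(19, 15/2)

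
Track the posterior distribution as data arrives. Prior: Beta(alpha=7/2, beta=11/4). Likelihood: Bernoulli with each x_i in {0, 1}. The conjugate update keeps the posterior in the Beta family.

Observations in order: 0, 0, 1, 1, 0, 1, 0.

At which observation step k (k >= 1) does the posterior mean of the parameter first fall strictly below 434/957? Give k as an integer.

obs 1: x=0 → posterior Beta(7/2, 15/4)
obs 2: x=0 → posterior Beta(7/2, 19/4)
obs 3: x=1 → posterior Beta(9/2, 19/4)
obs 4: x=1 → posterior Beta(11/2, 19/4)
obs 5: x=0 → posterior Beta(11/2, 23/4)
obs 6: x=1 → posterior Beta(13/2, 23/4)
obs 7: x=0 → posterior Beta(13/2, 27/4)

k = 2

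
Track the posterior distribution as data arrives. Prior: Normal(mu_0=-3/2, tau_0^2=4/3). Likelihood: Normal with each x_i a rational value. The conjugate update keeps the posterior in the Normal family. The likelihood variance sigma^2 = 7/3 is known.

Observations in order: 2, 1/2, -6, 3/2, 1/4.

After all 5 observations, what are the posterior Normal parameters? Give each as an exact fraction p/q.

obs 1: x=2 → posterior Normal(-5/22, 28/33)
obs 2: x=1/2 → posterior Normal(-1/30, 28/45)
obs 3: x=-6 → posterior Normal(-49/38, 28/57)
obs 4: x=3/2 → posterior Normal(-37/46, 28/69)
obs 5: x=1/4 → posterior Normal(-35/54, 28/81)

mu_0=-35/54, tau_0^2=28/81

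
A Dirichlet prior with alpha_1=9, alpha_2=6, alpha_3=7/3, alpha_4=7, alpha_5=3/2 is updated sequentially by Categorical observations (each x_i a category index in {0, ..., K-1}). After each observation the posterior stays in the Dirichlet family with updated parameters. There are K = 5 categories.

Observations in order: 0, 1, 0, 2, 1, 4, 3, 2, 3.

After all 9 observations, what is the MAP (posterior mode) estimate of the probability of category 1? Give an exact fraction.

obs 1: x=0 → posterior Dirichlet(10, 6, 7/3, 7, 3/2)
obs 2: x=1 → posterior Dirichlet(10, 7, 7/3, 7, 3/2)
obs 3: x=0 → posterior Dirichlet(11, 7, 7/3, 7, 3/2)
obs 4: x=2 → posterior Dirichlet(11, 7, 10/3, 7, 3/2)
obs 5: x=1 → posterior Dirichlet(11, 8, 10/3, 7, 3/2)
obs 6: x=4 → posterior Dirichlet(11, 8, 10/3, 7, 5/2)
obs 7: x=3 → posterior Dirichlet(11, 8, 10/3, 8, 5/2)
obs 8: x=2 → posterior Dirichlet(11, 8, 13/3, 8, 5/2)
obs 9: x=3 → posterior Dirichlet(11, 8, 13/3, 9, 5/2)

42/179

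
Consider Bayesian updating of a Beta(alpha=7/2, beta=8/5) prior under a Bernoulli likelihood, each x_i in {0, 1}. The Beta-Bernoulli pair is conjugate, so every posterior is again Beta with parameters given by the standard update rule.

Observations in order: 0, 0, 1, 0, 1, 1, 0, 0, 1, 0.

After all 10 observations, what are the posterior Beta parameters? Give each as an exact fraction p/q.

alpha=15/2, beta=38/5

obs 1: x=0 → posterior Beta(7/2, 13/5)
obs 2: x=0 → posterior Beta(7/2, 18/5)
obs 3: x=1 → posterior Beta(9/2, 18/5)
obs 4: x=0 → posterior Beta(9/2, 23/5)
obs 5: x=1 → posterior Beta(11/2, 23/5)
obs 6: x=1 → posterior Beta(13/2, 23/5)
obs 7: x=0 → posterior Beta(13/2, 28/5)
obs 8: x=0 → posterior Beta(13/2, 33/5)
obs 9: x=1 → posterior Beta(15/2, 33/5)
obs 10: x=0 → posterior Beta(15/2, 38/5)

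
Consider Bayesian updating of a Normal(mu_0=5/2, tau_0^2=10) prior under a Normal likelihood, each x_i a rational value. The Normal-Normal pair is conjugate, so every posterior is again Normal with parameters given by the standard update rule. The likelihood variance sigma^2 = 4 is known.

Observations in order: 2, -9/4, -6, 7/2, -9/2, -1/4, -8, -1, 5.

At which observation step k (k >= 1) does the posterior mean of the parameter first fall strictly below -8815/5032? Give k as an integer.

k = 7

obs 1: x=2 → posterior Normal(15/7, 20/7)
obs 2: x=-9/4 → posterior Normal(5/16, 5/3)
obs 3: x=-6 → posterior Normal(-105/68, 20/17)
obs 4: x=7/2 → posterior Normal(-35/88, 10/11)
obs 5: x=-9/2 → posterior Normal(-125/108, 20/27)
obs 6: x=-1/4 → posterior Normal(-65/64, 5/8)
obs 7: x=-8 → posterior Normal(-145/74, 20/37)
obs 8: x=-1 → posterior Normal(-155/84, 10/21)
obs 9: x=5 → posterior Normal(-105/94, 20/47)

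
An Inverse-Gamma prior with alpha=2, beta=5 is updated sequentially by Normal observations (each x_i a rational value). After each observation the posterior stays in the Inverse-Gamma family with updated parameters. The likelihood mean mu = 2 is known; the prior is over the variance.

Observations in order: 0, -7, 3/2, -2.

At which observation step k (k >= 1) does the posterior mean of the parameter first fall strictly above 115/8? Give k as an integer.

k = 2

obs 1: x=0 → posterior Inverse-Gamma(5/2, 7)
obs 2: x=-7 → posterior Inverse-Gamma(3, 95/2)
obs 3: x=3/2 → posterior Inverse-Gamma(7/2, 381/8)
obs 4: x=-2 → posterior Inverse-Gamma(4, 445/8)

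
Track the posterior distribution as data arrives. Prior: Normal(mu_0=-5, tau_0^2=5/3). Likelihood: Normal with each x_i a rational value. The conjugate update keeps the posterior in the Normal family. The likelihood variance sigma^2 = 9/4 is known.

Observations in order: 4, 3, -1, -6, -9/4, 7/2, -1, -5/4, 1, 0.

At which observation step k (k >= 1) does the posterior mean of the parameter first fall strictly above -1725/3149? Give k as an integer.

k = 2

obs 1: x=4 → posterior Normal(-55/47, 45/47)
obs 2: x=3 → posterior Normal(5/67, 45/67)
obs 3: x=-1 → posterior Normal(-5/29, 15/29)
obs 4: x=-6 → posterior Normal(-135/107, 45/107)
obs 5: x=-9/4 → posterior Normal(-180/127, 45/127)
obs 6: x=7/2 → posterior Normal(-110/147, 15/49)
obs 7: x=-1 → posterior Normal(-130/167, 45/167)
obs 8: x=-5/4 → posterior Normal(-155/187, 45/187)
obs 9: x=1 → posterior Normal(-15/23, 5/23)
obs 10: x=0 → posterior Normal(-135/227, 45/227)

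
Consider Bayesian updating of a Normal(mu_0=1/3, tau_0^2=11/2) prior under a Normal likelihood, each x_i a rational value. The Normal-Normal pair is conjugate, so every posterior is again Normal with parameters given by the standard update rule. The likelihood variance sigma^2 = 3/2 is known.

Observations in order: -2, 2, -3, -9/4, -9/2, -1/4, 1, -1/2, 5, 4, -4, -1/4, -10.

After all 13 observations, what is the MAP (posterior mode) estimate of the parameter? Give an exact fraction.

-645/584

obs 1: x=-2 → posterior Normal(-3/2, 33/28)
obs 2: x=2 → posterior Normal(1/25, 33/50)
obs 3: x=-3 → posterior Normal(-8/9, 11/24)
obs 4: x=-9/4 → posterior Normal(-227/188, 33/94)
obs 5: x=-9/2 → posterior Normal(-425/232, 33/116)
obs 6: x=-1/4 → posterior Normal(-109/69, 11/46)
obs 7: x=1 → posterior Normal(-49/40, 33/160)
obs 8: x=-1/2 → posterior Normal(-207/182, 33/182)
obs 9: x=5 → posterior Normal(-97/204, 11/68)
obs 10: x=4 → posterior Normal(-9/226, 33/226)
obs 11: x=-4 → posterior Normal(-97/248, 33/248)
obs 12: x=-1/4 → posterior Normal(-41/108, 11/90)
obs 13: x=-10 → posterior Normal(-645/584, 33/292)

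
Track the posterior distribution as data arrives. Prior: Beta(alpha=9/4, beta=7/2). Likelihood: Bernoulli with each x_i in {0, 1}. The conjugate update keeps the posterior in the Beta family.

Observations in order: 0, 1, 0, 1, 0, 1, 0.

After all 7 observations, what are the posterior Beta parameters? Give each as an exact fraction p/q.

obs 1: x=0 → posterior Beta(9/4, 9/2)
obs 2: x=1 → posterior Beta(13/4, 9/2)
obs 3: x=0 → posterior Beta(13/4, 11/2)
obs 4: x=1 → posterior Beta(17/4, 11/2)
obs 5: x=0 → posterior Beta(17/4, 13/2)
obs 6: x=1 → posterior Beta(21/4, 13/2)
obs 7: x=0 → posterior Beta(21/4, 15/2)

alpha=21/4, beta=15/2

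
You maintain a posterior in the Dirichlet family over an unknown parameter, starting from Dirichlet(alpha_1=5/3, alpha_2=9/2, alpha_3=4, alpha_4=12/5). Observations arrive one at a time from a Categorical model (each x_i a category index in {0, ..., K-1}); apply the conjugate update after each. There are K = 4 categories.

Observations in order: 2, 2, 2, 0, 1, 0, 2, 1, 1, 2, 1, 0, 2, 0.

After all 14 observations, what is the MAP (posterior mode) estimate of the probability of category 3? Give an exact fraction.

42/677

obs 1: x=2 → posterior Dirichlet(5/3, 9/2, 5, 12/5)
obs 2: x=2 → posterior Dirichlet(5/3, 9/2, 6, 12/5)
obs 3: x=2 → posterior Dirichlet(5/3, 9/2, 7, 12/5)
obs 4: x=0 → posterior Dirichlet(8/3, 9/2, 7, 12/5)
obs 5: x=1 → posterior Dirichlet(8/3, 11/2, 7, 12/5)
obs 6: x=0 → posterior Dirichlet(11/3, 11/2, 7, 12/5)
obs 7: x=2 → posterior Dirichlet(11/3, 11/2, 8, 12/5)
obs 8: x=1 → posterior Dirichlet(11/3, 13/2, 8, 12/5)
obs 9: x=1 → posterior Dirichlet(11/3, 15/2, 8, 12/5)
obs 10: x=2 → posterior Dirichlet(11/3, 15/2, 9, 12/5)
obs 11: x=1 → posterior Dirichlet(11/3, 17/2, 9, 12/5)
obs 12: x=0 → posterior Dirichlet(14/3, 17/2, 9, 12/5)
obs 13: x=2 → posterior Dirichlet(14/3, 17/2, 10, 12/5)
obs 14: x=0 → posterior Dirichlet(17/3, 17/2, 10, 12/5)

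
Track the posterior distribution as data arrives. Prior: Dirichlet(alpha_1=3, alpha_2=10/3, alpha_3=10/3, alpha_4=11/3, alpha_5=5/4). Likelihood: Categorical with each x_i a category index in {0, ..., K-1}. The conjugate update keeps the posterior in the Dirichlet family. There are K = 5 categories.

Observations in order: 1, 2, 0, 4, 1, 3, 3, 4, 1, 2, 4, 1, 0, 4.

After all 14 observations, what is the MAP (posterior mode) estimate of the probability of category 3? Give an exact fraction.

56/283

obs 1: x=1 → posterior Dirichlet(3, 13/3, 10/3, 11/3, 5/4)
obs 2: x=2 → posterior Dirichlet(3, 13/3, 13/3, 11/3, 5/4)
obs 3: x=0 → posterior Dirichlet(4, 13/3, 13/3, 11/3, 5/4)
obs 4: x=4 → posterior Dirichlet(4, 13/3, 13/3, 11/3, 9/4)
obs 5: x=1 → posterior Dirichlet(4, 16/3, 13/3, 11/3, 9/4)
obs 6: x=3 → posterior Dirichlet(4, 16/3, 13/3, 14/3, 9/4)
obs 7: x=3 → posterior Dirichlet(4, 16/3, 13/3, 17/3, 9/4)
obs 8: x=4 → posterior Dirichlet(4, 16/3, 13/3, 17/3, 13/4)
obs 9: x=1 → posterior Dirichlet(4, 19/3, 13/3, 17/3, 13/4)
obs 10: x=2 → posterior Dirichlet(4, 19/3, 16/3, 17/3, 13/4)
obs 11: x=4 → posterior Dirichlet(4, 19/3, 16/3, 17/3, 17/4)
obs 12: x=1 → posterior Dirichlet(4, 22/3, 16/3, 17/3, 17/4)
obs 13: x=0 → posterior Dirichlet(5, 22/3, 16/3, 17/3, 17/4)
obs 14: x=4 → posterior Dirichlet(5, 22/3, 16/3, 17/3, 21/4)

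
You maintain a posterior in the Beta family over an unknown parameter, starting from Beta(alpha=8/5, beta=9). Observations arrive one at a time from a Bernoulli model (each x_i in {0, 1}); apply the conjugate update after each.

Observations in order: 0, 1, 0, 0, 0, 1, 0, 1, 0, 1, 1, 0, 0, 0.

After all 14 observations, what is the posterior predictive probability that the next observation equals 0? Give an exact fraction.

obs 1: x=0 → posterior Beta(8/5, 10)
obs 2: x=1 → posterior Beta(13/5, 10)
obs 3: x=0 → posterior Beta(13/5, 11)
obs 4: x=0 → posterior Beta(13/5, 12)
obs 5: x=0 → posterior Beta(13/5, 13)
obs 6: x=1 → posterior Beta(18/5, 13)
obs 7: x=0 → posterior Beta(18/5, 14)
obs 8: x=1 → posterior Beta(23/5, 14)
obs 9: x=0 → posterior Beta(23/5, 15)
obs 10: x=1 → posterior Beta(28/5, 15)
obs 11: x=1 → posterior Beta(33/5, 15)
obs 12: x=0 → posterior Beta(33/5, 16)
obs 13: x=0 → posterior Beta(33/5, 17)
obs 14: x=0 → posterior Beta(33/5, 18)

30/41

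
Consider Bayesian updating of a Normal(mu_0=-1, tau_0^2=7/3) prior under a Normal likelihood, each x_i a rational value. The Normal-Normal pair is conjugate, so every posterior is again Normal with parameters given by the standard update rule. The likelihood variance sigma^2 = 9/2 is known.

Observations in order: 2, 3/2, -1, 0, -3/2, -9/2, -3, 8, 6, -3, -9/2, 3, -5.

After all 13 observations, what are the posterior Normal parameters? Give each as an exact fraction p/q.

mu_0=-5/19, tau_0^2=63/209

obs 1: x=2 → posterior Normal(1/41, 63/41)
obs 2: x=3/2 → posterior Normal(2/5, 63/55)
obs 3: x=-1 → posterior Normal(8/69, 21/23)
obs 4: x=0 → posterior Normal(8/83, 63/83)
obs 5: x=-3/2 → posterior Normal(-13/97, 63/97)
obs 6: x=-9/2 → posterior Normal(-76/111, 21/37)
obs 7: x=-3 → posterior Normal(-118/125, 63/125)
obs 8: x=8 → posterior Normal(-6/139, 63/139)
obs 9: x=6 → posterior Normal(26/51, 7/17)
obs 10: x=-3 → posterior Normal(36/167, 63/167)
obs 11: x=-9/2 → posterior Normal(-27/181, 63/181)
obs 12: x=3 → posterior Normal(1/13, 21/65)
obs 13: x=-5 → posterior Normal(-5/19, 63/209)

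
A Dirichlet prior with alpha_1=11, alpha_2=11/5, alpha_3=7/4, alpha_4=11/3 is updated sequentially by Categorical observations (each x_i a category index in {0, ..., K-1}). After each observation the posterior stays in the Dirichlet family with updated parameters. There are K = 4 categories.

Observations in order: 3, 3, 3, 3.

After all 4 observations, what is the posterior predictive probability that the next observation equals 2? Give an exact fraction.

105/1357

obs 1: x=3 → posterior Dirichlet(11, 11/5, 7/4, 14/3)
obs 2: x=3 → posterior Dirichlet(11, 11/5, 7/4, 17/3)
obs 3: x=3 → posterior Dirichlet(11, 11/5, 7/4, 20/3)
obs 4: x=3 → posterior Dirichlet(11, 11/5, 7/4, 23/3)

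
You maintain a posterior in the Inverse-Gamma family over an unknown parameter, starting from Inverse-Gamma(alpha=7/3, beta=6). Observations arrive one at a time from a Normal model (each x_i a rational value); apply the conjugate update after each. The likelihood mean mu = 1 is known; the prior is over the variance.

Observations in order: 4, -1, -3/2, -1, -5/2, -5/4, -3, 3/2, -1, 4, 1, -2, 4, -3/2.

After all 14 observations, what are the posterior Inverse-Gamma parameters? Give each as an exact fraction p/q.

alpha=28/3, beta=1697/32

obs 1: x=4 → posterior Inverse-Gamma(17/6, 21/2)
obs 2: x=-1 → posterior Inverse-Gamma(10/3, 25/2)
obs 3: x=-3/2 → posterior Inverse-Gamma(23/6, 125/8)
obs 4: x=-1 → posterior Inverse-Gamma(13/3, 141/8)
obs 5: x=-5/2 → posterior Inverse-Gamma(29/6, 95/4)
obs 6: x=-5/4 → posterior Inverse-Gamma(16/3, 841/32)
obs 7: x=-3 → posterior Inverse-Gamma(35/6, 1097/32)
obs 8: x=3/2 → posterior Inverse-Gamma(19/3, 1101/32)
obs 9: x=-1 → posterior Inverse-Gamma(41/6, 1165/32)
obs 10: x=4 → posterior Inverse-Gamma(22/3, 1309/32)
obs 11: x=1 → posterior Inverse-Gamma(47/6, 1309/32)
obs 12: x=-2 → posterior Inverse-Gamma(25/3, 1453/32)
obs 13: x=4 → posterior Inverse-Gamma(53/6, 1597/32)
obs 14: x=-3/2 → posterior Inverse-Gamma(28/3, 1697/32)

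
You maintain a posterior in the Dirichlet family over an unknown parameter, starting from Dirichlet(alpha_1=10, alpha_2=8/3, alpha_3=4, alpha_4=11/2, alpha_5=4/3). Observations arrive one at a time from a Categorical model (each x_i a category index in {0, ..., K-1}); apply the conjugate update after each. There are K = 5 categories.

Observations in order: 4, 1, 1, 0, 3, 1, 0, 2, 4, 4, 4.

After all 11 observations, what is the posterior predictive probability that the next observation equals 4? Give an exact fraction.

32/207

obs 1: x=4 → posterior Dirichlet(10, 8/3, 4, 11/2, 7/3)
obs 2: x=1 → posterior Dirichlet(10, 11/3, 4, 11/2, 7/3)
obs 3: x=1 → posterior Dirichlet(10, 14/3, 4, 11/2, 7/3)
obs 4: x=0 → posterior Dirichlet(11, 14/3, 4, 11/2, 7/3)
obs 5: x=3 → posterior Dirichlet(11, 14/3, 4, 13/2, 7/3)
obs 6: x=1 → posterior Dirichlet(11, 17/3, 4, 13/2, 7/3)
obs 7: x=0 → posterior Dirichlet(12, 17/3, 4, 13/2, 7/3)
obs 8: x=2 → posterior Dirichlet(12, 17/3, 5, 13/2, 7/3)
obs 9: x=4 → posterior Dirichlet(12, 17/3, 5, 13/2, 10/3)
obs 10: x=4 → posterior Dirichlet(12, 17/3, 5, 13/2, 13/3)
obs 11: x=4 → posterior Dirichlet(12, 17/3, 5, 13/2, 16/3)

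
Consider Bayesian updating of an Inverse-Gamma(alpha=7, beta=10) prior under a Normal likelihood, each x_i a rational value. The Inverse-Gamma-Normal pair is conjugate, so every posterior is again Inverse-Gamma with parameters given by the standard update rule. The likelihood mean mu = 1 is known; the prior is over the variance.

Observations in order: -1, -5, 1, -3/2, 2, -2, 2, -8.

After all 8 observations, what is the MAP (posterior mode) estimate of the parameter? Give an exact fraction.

211/32

obs 1: x=-1 → posterior Inverse-Gamma(15/2, 12)
obs 2: x=-5 → posterior Inverse-Gamma(8, 30)
obs 3: x=1 → posterior Inverse-Gamma(17/2, 30)
obs 4: x=-3/2 → posterior Inverse-Gamma(9, 265/8)
obs 5: x=2 → posterior Inverse-Gamma(19/2, 269/8)
obs 6: x=-2 → posterior Inverse-Gamma(10, 305/8)
obs 7: x=2 → posterior Inverse-Gamma(21/2, 309/8)
obs 8: x=-8 → posterior Inverse-Gamma(11, 633/8)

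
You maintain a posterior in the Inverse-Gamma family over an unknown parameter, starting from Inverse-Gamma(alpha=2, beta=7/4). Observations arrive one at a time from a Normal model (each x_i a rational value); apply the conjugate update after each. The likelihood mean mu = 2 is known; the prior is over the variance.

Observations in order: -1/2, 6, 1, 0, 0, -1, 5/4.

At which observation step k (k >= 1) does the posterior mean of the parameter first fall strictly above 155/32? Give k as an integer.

k = 2

obs 1: x=-1/2 → posterior Inverse-Gamma(5/2, 39/8)
obs 2: x=6 → posterior Inverse-Gamma(3, 103/8)
obs 3: x=1 → posterior Inverse-Gamma(7/2, 107/8)
obs 4: x=0 → posterior Inverse-Gamma(4, 123/8)
obs 5: x=0 → posterior Inverse-Gamma(9/2, 139/8)
obs 6: x=-1 → posterior Inverse-Gamma(5, 175/8)
obs 7: x=5/4 → posterior Inverse-Gamma(11/2, 709/32)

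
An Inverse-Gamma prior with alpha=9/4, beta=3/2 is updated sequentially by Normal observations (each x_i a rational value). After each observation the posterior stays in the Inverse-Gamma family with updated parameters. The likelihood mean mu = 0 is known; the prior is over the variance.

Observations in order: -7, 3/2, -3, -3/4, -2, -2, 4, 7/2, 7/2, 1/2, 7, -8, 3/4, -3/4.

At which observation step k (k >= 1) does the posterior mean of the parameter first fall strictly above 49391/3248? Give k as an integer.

obs 1: x=-7 → posterior Inverse-Gamma(11/4, 26)
obs 2: x=3/2 → posterior Inverse-Gamma(13/4, 217/8)
obs 3: x=-3 → posterior Inverse-Gamma(15/4, 253/8)
obs 4: x=-3/4 → posterior Inverse-Gamma(17/4, 1021/32)
obs 5: x=-2 → posterior Inverse-Gamma(19/4, 1085/32)
obs 6: x=-2 → posterior Inverse-Gamma(21/4, 1149/32)
obs 7: x=4 → posterior Inverse-Gamma(23/4, 1405/32)
obs 8: x=7/2 → posterior Inverse-Gamma(25/4, 1601/32)
obs 9: x=7/2 → posterior Inverse-Gamma(27/4, 1797/32)
obs 10: x=1/2 → posterior Inverse-Gamma(29/4, 1801/32)
obs 11: x=7 → posterior Inverse-Gamma(31/4, 2585/32)
obs 12: x=-8 → posterior Inverse-Gamma(33/4, 3609/32)
obs 13: x=3/4 → posterior Inverse-Gamma(35/4, 1809/16)
obs 14: x=-3/4 → posterior Inverse-Gamma(37/4, 3627/32)

k = 12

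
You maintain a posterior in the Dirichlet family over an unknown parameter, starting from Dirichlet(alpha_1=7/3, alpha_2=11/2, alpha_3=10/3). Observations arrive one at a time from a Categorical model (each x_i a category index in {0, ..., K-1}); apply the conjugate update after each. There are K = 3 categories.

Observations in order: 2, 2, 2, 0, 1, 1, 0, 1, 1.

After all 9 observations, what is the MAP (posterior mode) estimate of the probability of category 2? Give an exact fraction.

obs 1: x=2 → posterior Dirichlet(7/3, 11/2, 13/3)
obs 2: x=2 → posterior Dirichlet(7/3, 11/2, 16/3)
obs 3: x=2 → posterior Dirichlet(7/3, 11/2, 19/3)
obs 4: x=0 → posterior Dirichlet(10/3, 11/2, 19/3)
obs 5: x=1 → posterior Dirichlet(10/3, 13/2, 19/3)
obs 6: x=1 → posterior Dirichlet(10/3, 15/2, 19/3)
obs 7: x=0 → posterior Dirichlet(13/3, 15/2, 19/3)
obs 8: x=1 → posterior Dirichlet(13/3, 17/2, 19/3)
obs 9: x=1 → posterior Dirichlet(13/3, 19/2, 19/3)

32/103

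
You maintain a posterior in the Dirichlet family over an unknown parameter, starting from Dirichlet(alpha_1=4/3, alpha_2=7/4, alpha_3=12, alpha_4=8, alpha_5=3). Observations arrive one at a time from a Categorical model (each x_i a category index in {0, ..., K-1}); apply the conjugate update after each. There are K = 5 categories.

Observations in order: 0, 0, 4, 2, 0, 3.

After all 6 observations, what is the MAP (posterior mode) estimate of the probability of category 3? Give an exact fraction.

obs 1: x=0 → posterior Dirichlet(7/3, 7/4, 12, 8, 3)
obs 2: x=0 → posterior Dirichlet(10/3, 7/4, 12, 8, 3)
obs 3: x=4 → posterior Dirichlet(10/3, 7/4, 12, 8, 4)
obs 4: x=2 → posterior Dirichlet(10/3, 7/4, 13, 8, 4)
obs 5: x=0 → posterior Dirichlet(13/3, 7/4, 13, 8, 4)
obs 6: x=3 → posterior Dirichlet(13/3, 7/4, 13, 9, 4)

96/325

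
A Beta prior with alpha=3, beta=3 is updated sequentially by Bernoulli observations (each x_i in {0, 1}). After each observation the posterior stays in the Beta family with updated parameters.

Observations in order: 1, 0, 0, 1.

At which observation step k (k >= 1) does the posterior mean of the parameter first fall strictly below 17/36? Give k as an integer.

k = 3

obs 1: x=1 → posterior Beta(4, 3)
obs 2: x=0 → posterior Beta(4, 4)
obs 3: x=0 → posterior Beta(4, 5)
obs 4: x=1 → posterior Beta(5, 5)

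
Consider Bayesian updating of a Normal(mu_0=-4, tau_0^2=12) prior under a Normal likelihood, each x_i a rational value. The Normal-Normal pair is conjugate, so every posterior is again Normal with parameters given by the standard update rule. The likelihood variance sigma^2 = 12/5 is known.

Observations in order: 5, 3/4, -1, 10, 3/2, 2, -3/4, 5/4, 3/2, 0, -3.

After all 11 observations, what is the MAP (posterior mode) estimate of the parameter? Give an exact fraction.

47/32

obs 1: x=5 → posterior Normal(7/2, 2)
obs 2: x=3/4 → posterior Normal(9/4, 12/11)
obs 3: x=-1 → posterior Normal(79/64, 3/4)
obs 4: x=10 → posterior Normal(93/28, 4/7)
obs 5: x=3/2 → posterior Normal(309/104, 6/13)
obs 6: x=2 → posterior Normal(349/124, 12/31)
obs 7: x=-3/4 → posterior Normal(167/72, 1/3)
obs 8: x=5/4 → posterior Normal(359/164, 12/41)
obs 9: x=3/2 → posterior Normal(389/184, 6/23)
obs 10: x=0 → posterior Normal(389/204, 4/17)
obs 11: x=-3 → posterior Normal(47/32, 3/14)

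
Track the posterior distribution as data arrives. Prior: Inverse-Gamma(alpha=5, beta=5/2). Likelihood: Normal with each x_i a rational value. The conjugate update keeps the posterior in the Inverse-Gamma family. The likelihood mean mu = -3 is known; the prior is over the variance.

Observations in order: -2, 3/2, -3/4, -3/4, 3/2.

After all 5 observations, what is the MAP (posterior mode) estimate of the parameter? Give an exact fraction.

453/136

obs 1: x=-2 → posterior Inverse-Gamma(11/2, 3)
obs 2: x=3/2 → posterior Inverse-Gamma(6, 105/8)
obs 3: x=-3/4 → posterior Inverse-Gamma(13/2, 501/32)
obs 4: x=-3/4 → posterior Inverse-Gamma(7, 291/16)
obs 5: x=3/2 → posterior Inverse-Gamma(15/2, 453/16)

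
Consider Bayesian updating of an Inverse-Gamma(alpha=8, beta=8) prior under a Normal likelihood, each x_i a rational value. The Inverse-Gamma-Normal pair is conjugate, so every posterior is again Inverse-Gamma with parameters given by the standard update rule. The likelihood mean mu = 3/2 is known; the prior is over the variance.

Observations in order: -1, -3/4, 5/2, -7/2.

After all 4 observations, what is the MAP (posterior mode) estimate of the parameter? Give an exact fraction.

853/352

obs 1: x=-1 → posterior Inverse-Gamma(17/2, 89/8)
obs 2: x=-3/4 → posterior Inverse-Gamma(9, 437/32)
obs 3: x=5/2 → posterior Inverse-Gamma(19/2, 453/32)
obs 4: x=-7/2 → posterior Inverse-Gamma(10, 853/32)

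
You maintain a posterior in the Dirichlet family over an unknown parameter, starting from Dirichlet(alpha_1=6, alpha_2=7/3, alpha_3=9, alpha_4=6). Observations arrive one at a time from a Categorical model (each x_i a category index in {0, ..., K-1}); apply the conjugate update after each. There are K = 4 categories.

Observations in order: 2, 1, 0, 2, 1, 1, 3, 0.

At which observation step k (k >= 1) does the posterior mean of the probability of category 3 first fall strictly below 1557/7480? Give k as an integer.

obs 1: x=2 → posterior Dirichlet(6, 7/3, 10, 6)
obs 2: x=1 → posterior Dirichlet(6, 10/3, 10, 6)
obs 3: x=0 → posterior Dirichlet(7, 10/3, 10, 6)
obs 4: x=2 → posterior Dirichlet(7, 10/3, 11, 6)
obs 5: x=1 → posterior Dirichlet(7, 13/3, 11, 6)
obs 6: x=1 → posterior Dirichlet(7, 16/3, 11, 6)
obs 7: x=3 → posterior Dirichlet(7, 16/3, 11, 7)
obs 8: x=0 → posterior Dirichlet(8, 16/3, 11, 7)

k = 6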